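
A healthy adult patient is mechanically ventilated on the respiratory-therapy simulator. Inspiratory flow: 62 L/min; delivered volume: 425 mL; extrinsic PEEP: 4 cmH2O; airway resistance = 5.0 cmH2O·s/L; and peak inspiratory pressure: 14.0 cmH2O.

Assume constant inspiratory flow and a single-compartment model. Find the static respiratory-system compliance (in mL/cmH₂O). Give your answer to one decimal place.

87.9

Flow: 62 L/min ÷ 60 = 1.0333 L/s.
Equation of motion (constant flow): PIP = Vt/C + R·V̇ + PEEP.
Vt/C = PIP − R·V̇ − PEEP = 14.0 − 5.0×1.0333 − 4 = 14.0 − 5.167 − 4 = 4.833 cmH2O.
C = Vt / 4.833 = 425 / 4.833 = 87.937 mL/cmH2O.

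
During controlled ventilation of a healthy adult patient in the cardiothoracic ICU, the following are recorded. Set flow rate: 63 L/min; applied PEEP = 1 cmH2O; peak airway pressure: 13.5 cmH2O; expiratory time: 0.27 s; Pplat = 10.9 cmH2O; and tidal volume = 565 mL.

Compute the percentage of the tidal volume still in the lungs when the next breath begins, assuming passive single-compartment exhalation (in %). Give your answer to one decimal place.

14.8

Flow: 63 L/min ÷ 60 = 1.05 L/s.
R = (PIP − Pplat)/V̇ = (13.5 − 10.9) / 1.05 = 2.6/1.05 = 2.476 cmH2O·s/L.
C = Vt/(Pplat − PEEP) = 565.0 / (10.9 − 1) = 565.0/9.9 = 57.071 mL/cmH2O.
τ = R × C = 2.476 × 0.05707 L/cmH2O = 0.1413 s.
Fraction remaining at end-expiration = e^(−Te/τ) = e^(−0.27/0.1413) = 0.148 → 14.8%.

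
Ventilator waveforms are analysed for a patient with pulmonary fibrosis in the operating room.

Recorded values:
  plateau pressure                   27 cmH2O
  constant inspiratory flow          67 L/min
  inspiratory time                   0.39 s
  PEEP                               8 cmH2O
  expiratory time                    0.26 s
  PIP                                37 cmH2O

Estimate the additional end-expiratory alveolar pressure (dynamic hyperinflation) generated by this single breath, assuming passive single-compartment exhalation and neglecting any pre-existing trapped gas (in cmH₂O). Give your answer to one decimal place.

5.4

Flow: 67 L/min ÷ 60 = 1.1167 L/s.
Vt = flow × Ti = 1.1167 L/s × 0.39 s × 1000 mL/L = 435.51 mL.
R = (PIP − Pplat)/V̇ = (37 − 27) / 1.1167 = 10.0/1.1167 = 8.955 cmH2O·s/L.
C = Vt/(Pplat − PEEP) = 435.51 / (27 − 8) = 435.51/19.0 = 22.922 mL/cmH2O.
τ = R × C = 8.955 × 0.02292 L/cmH2O = 0.2052 s.
Fraction remaining = e^(−Te/τ) = e^(−0.26/0.2052) = 0.2817; trapped volume = 435.51 × 0.2817 = 122.68 mL.
Additional alveolar pressure from trapping ≈ V_trapped / C = 122.68 / 22.922 = 5.352 cmH2O.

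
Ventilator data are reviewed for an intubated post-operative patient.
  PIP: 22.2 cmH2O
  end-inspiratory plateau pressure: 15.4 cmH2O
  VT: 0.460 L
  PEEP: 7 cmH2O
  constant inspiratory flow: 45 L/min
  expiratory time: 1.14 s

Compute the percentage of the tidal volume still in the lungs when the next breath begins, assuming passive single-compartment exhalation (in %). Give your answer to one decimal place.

Flow: 45 L/min ÷ 60 = 0.75 L/s.
R = (PIP − Pplat)/V̇ = (22.2 − 15.4) / 0.75 = 6.8/0.75 = 9.067 cmH2O·s/L.
C = Vt/(Pplat − PEEP) = 460.0 / (15.4 − 7) = 460.0/8.4 = 54.762 mL/cmH2O.
τ = R × C = 9.067 × 0.05476 L/cmH2O = 0.4965 s.
Fraction remaining at end-expiration = e^(−Te/τ) = e^(−1.14/0.4965) = 0.1007 → 10.07%.

10.1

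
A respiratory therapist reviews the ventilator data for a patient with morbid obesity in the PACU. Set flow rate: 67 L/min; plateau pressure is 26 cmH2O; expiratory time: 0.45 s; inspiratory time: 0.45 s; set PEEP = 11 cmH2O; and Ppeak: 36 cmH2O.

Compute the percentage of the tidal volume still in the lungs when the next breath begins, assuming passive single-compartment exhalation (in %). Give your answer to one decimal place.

Flow: 67 L/min ÷ 60 = 1.1167 L/s.
Vt = flow × Ti = 1.1167 L/s × 0.45 s × 1000 mL/L = 502.52 mL.
R = (PIP − Pplat)/V̇ = (36 − 26) / 1.1167 = 10.0/1.1167 = 8.955 cmH2O·s/L.
C = Vt/(Pplat − PEEP) = 502.52 / (26 − 11) = 502.52/15.0 = 33.501 mL/cmH2O.
τ = R × C = 8.955 × 0.0335 L/cmH2O = 0.3 s.
Fraction remaining at end-expiration = e^(−Te/τ) = e^(−0.45/0.3) = 0.2231 → 22.31%.

22.3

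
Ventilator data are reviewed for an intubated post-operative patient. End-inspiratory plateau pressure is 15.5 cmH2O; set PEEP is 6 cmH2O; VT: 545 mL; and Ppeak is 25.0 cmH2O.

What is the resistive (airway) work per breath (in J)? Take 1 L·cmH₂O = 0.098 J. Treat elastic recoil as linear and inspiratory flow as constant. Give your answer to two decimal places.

With constant inspiratory flow the resistive pressure is constant at PIP − Pplat = 25.0 − 15.5 = 9.5 cmH2O, so resistive work = 9.5 × 0.545 = 5.178 L·cmH2O.
× 0.098 J/(L·cmH2O) → 0.5074 J.

0.51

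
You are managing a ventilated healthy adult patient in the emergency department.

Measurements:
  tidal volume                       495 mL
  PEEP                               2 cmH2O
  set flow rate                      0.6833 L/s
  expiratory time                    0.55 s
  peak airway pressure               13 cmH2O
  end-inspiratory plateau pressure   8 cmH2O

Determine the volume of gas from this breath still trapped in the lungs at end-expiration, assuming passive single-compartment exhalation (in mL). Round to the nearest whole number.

R = (PIP − Pplat)/V̇ = (13 − 8) / 0.6833 = 5.0/0.6833 = 7.317 cmH2O·s/L.
C = Vt/(Pplat − PEEP) = 495.0 / (8 − 2) = 495.0/6.0 = 82.5 mL/cmH2O.
τ = R × C = 7.317 × 0.0825 L/cmH2O = 0.6037 s.
Fraction remaining = e^(−Te/τ) = e^(−0.55/0.6037) = 0.4021.
Trapped volume = 495.0 × 0.4021 = 199.04 mL.

199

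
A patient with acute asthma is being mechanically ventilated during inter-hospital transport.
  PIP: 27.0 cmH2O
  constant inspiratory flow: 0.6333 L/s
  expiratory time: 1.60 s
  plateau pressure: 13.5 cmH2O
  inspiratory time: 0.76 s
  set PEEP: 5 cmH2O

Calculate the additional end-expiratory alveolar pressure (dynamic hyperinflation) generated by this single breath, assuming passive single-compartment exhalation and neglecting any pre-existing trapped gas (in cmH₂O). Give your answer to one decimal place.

2.3

Vt = flow × Ti = 0.6333 L/s × 0.76 s × 1000 mL/L = 481.31 mL.
R = (PIP − Pplat)/V̇ = (27.0 − 13.5) / 0.6333 = 13.5/0.6333 = 21.317 cmH2O·s/L.
C = Vt/(Pplat − PEEP) = 481.31 / (13.5 − 5) = 481.31/8.5 = 56.625 mL/cmH2O.
τ = R × C = 21.317 × 0.05663 L/cmH2O = 1.207 s.
Fraction remaining = e^(−Te/τ) = e^(−1.60/1.207) = 0.2656; trapped volume = 481.31 × 0.2656 = 127.84 mL.
Additional alveolar pressure from trapping ≈ V_trapped / C = 127.84 / 56.625 = 2.258 cmH2O.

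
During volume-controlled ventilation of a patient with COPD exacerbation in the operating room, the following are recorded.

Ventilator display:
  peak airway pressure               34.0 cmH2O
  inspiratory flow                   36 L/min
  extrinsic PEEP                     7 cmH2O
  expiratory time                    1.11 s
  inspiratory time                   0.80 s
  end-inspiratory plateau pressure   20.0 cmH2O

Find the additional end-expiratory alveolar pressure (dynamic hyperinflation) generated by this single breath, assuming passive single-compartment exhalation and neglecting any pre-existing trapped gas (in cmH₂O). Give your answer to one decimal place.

3.6

Flow: 36 L/min ÷ 60 = 0.6 L/s.
Vt = flow × Ti = 0.6 L/s × 0.80 s × 1000 mL/L = 480.0 mL.
R = (PIP − Pplat)/V̇ = (34.0 − 20.0) / 0.6 = 14.0/0.6 = 23.333 cmH2O·s/L.
C = Vt/(Pplat − PEEP) = 480.0 / (20.0 − 7) = 480.0/13.0 = 36.923 mL/cmH2O.
τ = R × C = 23.333 × 0.03692 L/cmH2O = 0.8615 s.
Fraction remaining = e^(−Te/τ) = e^(−1.11/0.8615) = 0.2757; trapped volume = 480.0 × 0.2757 = 132.34 mL.
Additional alveolar pressure from trapping ≈ V_trapped / C = 132.34 / 36.923 = 3.584 cmH2O.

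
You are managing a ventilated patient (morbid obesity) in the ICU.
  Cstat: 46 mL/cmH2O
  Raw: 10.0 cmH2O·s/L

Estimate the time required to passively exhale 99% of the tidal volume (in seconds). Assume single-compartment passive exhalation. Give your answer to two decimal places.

τ = R × C = 10.0 × 46 mL/cmH2O = 10.0 × 0.046 L/cmH2O = 0.46 s.
Exhaled fraction f = 1 − e^(−t/τ) → t = −τ·ln(1 − f) = −0.46·ln(0.01) = 2.118 s.

2.12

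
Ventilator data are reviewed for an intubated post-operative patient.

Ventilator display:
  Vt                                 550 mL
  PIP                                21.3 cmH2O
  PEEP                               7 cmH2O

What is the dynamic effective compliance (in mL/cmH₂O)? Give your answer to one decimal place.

Dynamic compliance = Vt / (PIP − PEEP) = 550 / (21.3 − 7) = 550 / 14.3 = 38.462 mL/cmH2O.

38.5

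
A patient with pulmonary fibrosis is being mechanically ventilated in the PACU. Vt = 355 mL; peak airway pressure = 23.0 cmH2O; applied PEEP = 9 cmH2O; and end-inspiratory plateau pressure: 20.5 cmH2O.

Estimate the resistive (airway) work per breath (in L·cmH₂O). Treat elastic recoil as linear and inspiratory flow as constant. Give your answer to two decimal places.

With constant inspiratory flow the resistive pressure is constant at PIP − Pplat = 23.0 − 20.5 = 2.5 cmH2O, so resistive work = 2.5 × 0.355 = 0.8875 L·cmH2O.

0.89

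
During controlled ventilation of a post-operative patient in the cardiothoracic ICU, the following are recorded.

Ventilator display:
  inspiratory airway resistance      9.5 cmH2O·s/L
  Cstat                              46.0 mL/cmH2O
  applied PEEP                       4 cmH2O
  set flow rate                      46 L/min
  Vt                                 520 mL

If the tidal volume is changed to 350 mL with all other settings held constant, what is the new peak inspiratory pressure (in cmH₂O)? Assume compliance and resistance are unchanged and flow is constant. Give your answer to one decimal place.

18.9

Flow: 46 L/min ÷ 60 = 0.7667 L/s.
PIP = Vt/C + R·V̇ + PEEP (constant-flow equation of motion).
Only the elastic term changes: ΔPIP = ΔVt / C = (350 − 520) / 46.0 = -3.696 cmH2O.
Original PIP = 520/46.0 + 9.5×0.7667 + 4 = 22.588 cmH2O; new PIP = 22.588 + (-3.696) = 18.892 cmH2O.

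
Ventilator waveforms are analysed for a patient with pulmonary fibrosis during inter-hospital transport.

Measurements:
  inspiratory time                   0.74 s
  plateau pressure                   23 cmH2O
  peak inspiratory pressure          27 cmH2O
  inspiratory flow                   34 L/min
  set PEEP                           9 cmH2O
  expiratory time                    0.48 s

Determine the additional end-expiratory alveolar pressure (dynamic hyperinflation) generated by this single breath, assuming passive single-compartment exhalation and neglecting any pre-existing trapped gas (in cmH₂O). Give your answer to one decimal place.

1.4

Flow: 34 L/min ÷ 60 = 0.5667 L/s.
Vt = flow × Ti = 0.5667 L/s × 0.74 s × 1000 mL/L = 419.36 mL.
R = (PIP − Pplat)/V̇ = (27 − 23) / 0.5667 = 4.0/0.5667 = 7.058 cmH2O·s/L.
C = Vt/(Pplat − PEEP) = 419.36 / (23 − 9) = 419.36/14.0 = 29.954 mL/cmH2O.
τ = R × C = 7.058 × 0.02995 L/cmH2O = 0.2114 s.
Fraction remaining = e^(−Te/τ) = e^(−0.48/0.2114) = 0.1033; trapped volume = 419.36 × 0.1033 = 43.32 mL.
Additional alveolar pressure from trapping ≈ V_trapped / C = 43.32 / 29.954 = 1.446 cmH2O.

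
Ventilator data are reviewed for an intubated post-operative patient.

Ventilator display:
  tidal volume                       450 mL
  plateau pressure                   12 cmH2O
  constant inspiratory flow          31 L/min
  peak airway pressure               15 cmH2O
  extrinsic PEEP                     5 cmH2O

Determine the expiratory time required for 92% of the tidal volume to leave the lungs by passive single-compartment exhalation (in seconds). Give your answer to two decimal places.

Flow: 31 L/min ÷ 60 = 0.5167 L/s.
R = (PIP − Pplat)/V̇ = (15 − 12) / 0.5167 = 3.0/0.5167 = 5.806 cmH2O·s/L.
C = Vt/(Pplat − PEEP) = 450.0 / (12 − 5) = 450.0/7.0 = 64.286 mL/cmH2O.
τ = R × C = 5.806 × 0.06429 L/cmH2O = 0.3733 s.
t = −τ·ln(1 − 0.92) = −0.3733·ln(0.08) = 0.9429 s.

0.94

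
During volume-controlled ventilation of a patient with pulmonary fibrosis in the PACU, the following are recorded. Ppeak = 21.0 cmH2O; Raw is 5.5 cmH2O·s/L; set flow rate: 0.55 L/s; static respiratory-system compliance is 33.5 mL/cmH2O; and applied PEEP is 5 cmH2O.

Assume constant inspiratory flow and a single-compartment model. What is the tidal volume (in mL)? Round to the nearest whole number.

435

Equation of motion (constant flow): PIP = Vt/C + R·V̇ + PEEP.
Vt/C = PIP − R·V̇ − PEEP = 21.0 − 3.025 − 5 = 12.975 cmH2O.
Vt = C × 12.975 = 33.5 × 12.975 = 434.66 mL.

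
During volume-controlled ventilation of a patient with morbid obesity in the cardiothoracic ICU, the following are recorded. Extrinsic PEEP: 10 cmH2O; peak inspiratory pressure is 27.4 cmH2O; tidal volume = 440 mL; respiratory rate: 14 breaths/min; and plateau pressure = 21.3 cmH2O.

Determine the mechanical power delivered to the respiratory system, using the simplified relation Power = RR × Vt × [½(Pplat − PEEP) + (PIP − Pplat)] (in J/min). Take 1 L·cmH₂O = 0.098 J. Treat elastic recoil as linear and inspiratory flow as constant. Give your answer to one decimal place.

Per-breath work = Vt × [½(Pplat−PEEP) + (PIP−Pplat)] = 0.440 × [0.5×11.3 + 6.1] = 0.440 × 11.75 = 5.17 L·cmH2O.
Power = 14 × 5.17 = 72.38 L·cmH2O/min.
× 0.098 J/(L·cmH2O) → 7.093 J/min.

7.1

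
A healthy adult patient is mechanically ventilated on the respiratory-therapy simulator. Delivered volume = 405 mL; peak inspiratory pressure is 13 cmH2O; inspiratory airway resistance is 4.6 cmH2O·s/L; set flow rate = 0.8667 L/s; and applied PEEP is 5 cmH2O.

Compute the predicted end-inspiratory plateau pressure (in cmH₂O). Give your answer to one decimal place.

9.0

Pplat = PIP − Raw × flow = 13 − 4.6 × 0.8667 = 13 − 3.987 = 9.013 cmH2O.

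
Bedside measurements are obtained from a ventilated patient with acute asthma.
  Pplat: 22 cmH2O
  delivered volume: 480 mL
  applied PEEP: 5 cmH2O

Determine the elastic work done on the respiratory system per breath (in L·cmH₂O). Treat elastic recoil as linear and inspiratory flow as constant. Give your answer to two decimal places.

4.08

Elastic work ≈ ½ × (Pplat − PEEP) × Vt = 0.5 × (22 − 5) × 0.480 L = 0.5 × 17.0 × 0.480 = 4.08 L·cmH2O.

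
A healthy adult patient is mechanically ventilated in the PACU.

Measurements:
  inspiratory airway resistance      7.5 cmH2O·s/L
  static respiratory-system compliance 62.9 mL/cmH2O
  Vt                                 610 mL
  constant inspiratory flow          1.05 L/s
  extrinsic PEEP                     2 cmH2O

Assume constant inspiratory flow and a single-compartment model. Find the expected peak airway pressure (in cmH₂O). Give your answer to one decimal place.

19.6

Equation of motion (constant flow): PIP = Vt/C + R·V̇ + PEEP.
PIP = 610/62.9 + 7.5×1.05 + 2 = 9.698 + 7.875 + 2 = 19.573 cmH2O.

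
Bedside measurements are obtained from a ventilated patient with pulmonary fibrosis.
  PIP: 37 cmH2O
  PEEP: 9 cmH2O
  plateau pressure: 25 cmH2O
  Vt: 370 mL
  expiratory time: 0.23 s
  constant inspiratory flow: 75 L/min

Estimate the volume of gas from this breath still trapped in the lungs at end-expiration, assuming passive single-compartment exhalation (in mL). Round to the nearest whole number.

131

Flow: 75 L/min ÷ 60 = 1.25 L/s.
R = (PIP − Pplat)/V̇ = (37 − 25) / 1.25 = 12.0/1.25 = 9.6 cmH2O·s/L.
C = Vt/(Pplat − PEEP) = 370.0 / (25 − 9) = 370.0/16.0 = 23.125 mL/cmH2O.
τ = R × C = 9.6 × 0.02313 L/cmH2O = 0.222 s.
Fraction remaining = e^(−Te/τ) = e^(−0.23/0.222) = 0.3549.
Trapped volume = 370.0 × 0.3549 = 131.31 mL.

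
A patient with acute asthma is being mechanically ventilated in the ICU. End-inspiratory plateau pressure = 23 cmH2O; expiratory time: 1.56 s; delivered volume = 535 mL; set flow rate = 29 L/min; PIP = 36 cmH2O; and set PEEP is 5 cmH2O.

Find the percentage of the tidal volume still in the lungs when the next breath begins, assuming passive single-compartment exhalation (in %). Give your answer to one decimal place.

Flow: 29 L/min ÷ 60 = 0.4833 L/s.
R = (PIP − Pplat)/V̇ = (36 − 23) / 0.4833 = 13.0/0.4833 = 26.898 cmH2O·s/L.
C = Vt/(Pplat − PEEP) = 535.0 / (23 − 5) = 535.0/18.0 = 29.722 mL/cmH2O.
τ = R × C = 26.898 × 0.02972 L/cmH2O = 0.7994 s.
Fraction remaining at end-expiration = e^(−Te/τ) = e^(−1.56/0.7994) = 0.1421 → 14.21%.

14.2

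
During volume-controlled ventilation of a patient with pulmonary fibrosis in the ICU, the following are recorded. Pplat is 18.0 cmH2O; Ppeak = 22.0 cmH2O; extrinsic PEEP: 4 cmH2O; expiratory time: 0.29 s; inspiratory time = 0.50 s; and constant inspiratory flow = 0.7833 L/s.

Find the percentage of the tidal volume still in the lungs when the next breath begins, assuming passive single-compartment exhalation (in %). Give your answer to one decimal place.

Vt = flow × Ti = 0.7833 L/s × 0.50 s × 1000 mL/L = 391.65 mL.
R = (PIP − Pplat)/V̇ = (22.0 − 18.0) / 0.7833 = 4.0/0.7833 = 5.107 cmH2O·s/L.
C = Vt/(Pplat − PEEP) = 391.65 / (18.0 − 4) = 391.65/14.0 = 27.975 mL/cmH2O.
τ = R × C = 5.107 × 0.02798 L/cmH2O = 0.1429 s.
Fraction remaining at end-expiration = e^(−Te/τ) = e^(−0.29/0.1429) = 0.1314 → 13.14%.

13.1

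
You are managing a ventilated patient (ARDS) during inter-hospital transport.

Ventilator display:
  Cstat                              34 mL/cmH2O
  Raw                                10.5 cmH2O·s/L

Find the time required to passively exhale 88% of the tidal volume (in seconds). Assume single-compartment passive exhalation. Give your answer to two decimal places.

0.76

τ = R × C = 10.5 × 34 mL/cmH2O = 10.5 × 0.034 L/cmH2O = 0.357 s.
Exhaled fraction f = 1 − e^(−t/τ) → t = −τ·ln(1 − f) = −0.357·ln(0.12) = 0.7569 s.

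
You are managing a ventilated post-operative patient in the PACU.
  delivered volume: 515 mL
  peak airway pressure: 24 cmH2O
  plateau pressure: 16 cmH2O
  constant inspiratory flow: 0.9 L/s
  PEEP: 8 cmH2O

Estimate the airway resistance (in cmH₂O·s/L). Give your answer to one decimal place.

8.9

Raw = (PIP − Pplat) / flow = (24 − 16) / 0.9 = 8.0 / 0.9 = 8.889 cmH2O·s/L.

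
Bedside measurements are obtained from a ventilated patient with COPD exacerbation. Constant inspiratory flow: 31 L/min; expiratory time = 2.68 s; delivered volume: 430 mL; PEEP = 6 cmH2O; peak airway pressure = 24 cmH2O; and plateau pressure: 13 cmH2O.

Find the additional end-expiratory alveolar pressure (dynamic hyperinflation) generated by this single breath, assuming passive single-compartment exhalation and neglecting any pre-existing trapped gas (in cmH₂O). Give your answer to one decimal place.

0.9

Flow: 31 L/min ÷ 60 = 0.5167 L/s.
R = (PIP − Pplat)/V̇ = (24 − 13) / 0.5167 = 11.0/0.5167 = 21.289 cmH2O·s/L.
C = Vt/(Pplat − PEEP) = 430.0 / (13 − 6) = 430.0/7.0 = 61.429 mL/cmH2O.
τ = R × C = 21.289 × 0.06143 L/cmH2O = 1.308 s.
Fraction remaining = e^(−Te/τ) = e^(−2.68/1.308) = 0.1289; trapped volume = 430.0 × 0.1289 = 55.427 mL.
Additional alveolar pressure from trapping ≈ V_trapped / C = 55.427 / 61.429 = 0.9023 cmH2O.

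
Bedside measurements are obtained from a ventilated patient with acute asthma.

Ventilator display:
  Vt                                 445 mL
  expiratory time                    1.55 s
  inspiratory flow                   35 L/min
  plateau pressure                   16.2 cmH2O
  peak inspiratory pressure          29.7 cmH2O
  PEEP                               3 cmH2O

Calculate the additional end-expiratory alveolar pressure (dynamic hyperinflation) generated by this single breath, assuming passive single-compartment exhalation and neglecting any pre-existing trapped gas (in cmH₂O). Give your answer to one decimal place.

1.8

Flow: 35 L/min ÷ 60 = 0.5833 L/s.
R = (PIP − Pplat)/V̇ = (29.7 − 16.2) / 0.5833 = 13.5/0.5833 = 23.144 cmH2O·s/L.
C = Vt/(Pplat − PEEP) = 445.0 / (16.2 − 3) = 445.0/13.2 = 33.712 mL/cmH2O.
τ = R × C = 23.144 × 0.03371 L/cmH2O = 0.7802 s.
Fraction remaining = e^(−Te/τ) = e^(−1.55/0.7802) = 0.1372; trapped volume = 445.0 × 0.1372 = 61.054 mL.
Additional alveolar pressure from trapping ≈ V_trapped / C = 61.054 / 33.712 = 1.811 cmH2O.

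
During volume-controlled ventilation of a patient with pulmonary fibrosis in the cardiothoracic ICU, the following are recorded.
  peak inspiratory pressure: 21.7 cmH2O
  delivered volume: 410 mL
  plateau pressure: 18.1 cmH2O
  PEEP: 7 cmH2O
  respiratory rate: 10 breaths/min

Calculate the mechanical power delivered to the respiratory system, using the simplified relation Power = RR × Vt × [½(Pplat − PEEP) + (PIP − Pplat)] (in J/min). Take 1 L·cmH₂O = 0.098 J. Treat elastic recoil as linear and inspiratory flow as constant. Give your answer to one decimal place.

3.7

Per-breath work = Vt × [½(Pplat−PEEP) + (PIP−Pplat)] = 0.410 × [0.5×11.1 + 3.6] = 0.410 × 9.15 = 3.752 L·cmH2O.
Power = 10 × 3.752 = 37.52 L·cmH2O/min.
× 0.098 J/(L·cmH2O) → 3.677 J/min.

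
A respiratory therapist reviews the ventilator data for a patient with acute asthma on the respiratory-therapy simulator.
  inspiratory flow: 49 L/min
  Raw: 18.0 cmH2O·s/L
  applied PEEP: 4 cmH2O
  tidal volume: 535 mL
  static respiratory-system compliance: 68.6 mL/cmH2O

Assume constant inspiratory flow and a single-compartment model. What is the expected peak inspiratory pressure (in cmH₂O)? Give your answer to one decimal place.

Flow: 49 L/min ÷ 60 = 0.8167 L/s.
Equation of motion (constant flow): PIP = Vt/C + R·V̇ + PEEP.
PIP = 535/68.6 + 18.0×0.8167 + 4 = 7.799 + 14.701 + 4 = 26.5 cmH2O.

26.5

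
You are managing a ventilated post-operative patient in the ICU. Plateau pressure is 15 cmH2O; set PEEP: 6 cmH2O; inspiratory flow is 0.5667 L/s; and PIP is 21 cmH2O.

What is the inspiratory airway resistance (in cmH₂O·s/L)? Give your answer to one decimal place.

10.6

Raw = (PIP − Pplat) / flow = (21 − 15) / 0.5667 = 6.0 / 0.5667 = 10.588 cmH2O·s/L.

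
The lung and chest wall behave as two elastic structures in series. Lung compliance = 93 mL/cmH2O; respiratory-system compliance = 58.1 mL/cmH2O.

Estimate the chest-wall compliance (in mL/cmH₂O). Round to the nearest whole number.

155

1/Ccw = 1/Crs − 1/CL.
1/Ccw = 1/58.1 − 1/93 = 0.006459.
Ccw = 154.82 mL/cmH2O.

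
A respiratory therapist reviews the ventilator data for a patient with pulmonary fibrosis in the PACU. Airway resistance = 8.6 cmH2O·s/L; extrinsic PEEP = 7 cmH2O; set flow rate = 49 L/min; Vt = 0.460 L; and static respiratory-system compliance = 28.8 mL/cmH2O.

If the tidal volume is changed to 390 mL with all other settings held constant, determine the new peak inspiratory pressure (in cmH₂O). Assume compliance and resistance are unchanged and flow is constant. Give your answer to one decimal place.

Flow: 49 L/min ÷ 60 = 0.8167 L/s.
PIP = Vt/C + R·V̇ + PEEP (constant-flow equation of motion).
Only the elastic term changes: ΔPIP = ΔVt / C = (390 − 460) / 28.8 = -2.431 cmH2O.
Original PIP = 460/28.8 + 8.6×0.8167 + 7 = 29.996 cmH2O; new PIP = 29.996 + (-2.431) = 27.565 cmH2O.

27.6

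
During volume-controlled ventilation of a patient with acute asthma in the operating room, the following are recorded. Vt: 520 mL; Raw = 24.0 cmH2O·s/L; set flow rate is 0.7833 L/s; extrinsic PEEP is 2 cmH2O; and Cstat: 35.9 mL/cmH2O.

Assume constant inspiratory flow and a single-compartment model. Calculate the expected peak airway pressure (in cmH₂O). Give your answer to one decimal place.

Equation of motion (constant flow): PIP = Vt/C + R·V̇ + PEEP.
PIP = 520/35.9 + 24.0×0.7833 + 2 = 14.485 + 18.799 + 2 = 35.284 cmH2O.

35.3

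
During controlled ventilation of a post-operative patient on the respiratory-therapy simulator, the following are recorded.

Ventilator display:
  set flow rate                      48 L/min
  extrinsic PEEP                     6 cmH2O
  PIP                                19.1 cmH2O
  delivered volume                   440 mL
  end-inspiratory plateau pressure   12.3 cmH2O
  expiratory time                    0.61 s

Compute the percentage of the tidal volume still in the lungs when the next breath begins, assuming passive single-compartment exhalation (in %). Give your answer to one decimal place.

35.8

Flow: 48 L/min ÷ 60 = 0.8 L/s.
R = (PIP − Pplat)/V̇ = (19.1 − 12.3) / 0.8 = 6.8/0.8 = 8.5 cmH2O·s/L.
C = Vt/(Pplat − PEEP) = 440.0 / (12.3 − 6) = 440.0/6.3 = 69.841 mL/cmH2O.
τ = R × C = 8.5 × 0.06984 L/cmH2O = 0.5936 s.
Fraction remaining at end-expiration = e^(−Te/τ) = e^(−0.61/0.5936) = 0.3579 → 35.79%.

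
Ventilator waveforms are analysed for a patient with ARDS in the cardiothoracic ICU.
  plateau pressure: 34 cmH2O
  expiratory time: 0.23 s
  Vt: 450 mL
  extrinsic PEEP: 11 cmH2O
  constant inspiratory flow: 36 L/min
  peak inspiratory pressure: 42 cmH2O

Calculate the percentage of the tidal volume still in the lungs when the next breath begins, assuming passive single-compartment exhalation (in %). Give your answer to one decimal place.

41.4

Flow: 36 L/min ÷ 60 = 0.6 L/s.
R = (PIP − Pplat)/V̇ = (42 − 34) / 0.6 = 8.0/0.6 = 13.333 cmH2O·s/L.
C = Vt/(Pplat − PEEP) = 450.0 / (34 − 11) = 450.0/23.0 = 19.565 mL/cmH2O.
τ = R × C = 13.333 × 0.01957 L/cmH2O = 0.2609 s.
Fraction remaining at end-expiration = e^(−Te/τ) = e^(−0.23/0.2609) = 0.4141 → 41.41%.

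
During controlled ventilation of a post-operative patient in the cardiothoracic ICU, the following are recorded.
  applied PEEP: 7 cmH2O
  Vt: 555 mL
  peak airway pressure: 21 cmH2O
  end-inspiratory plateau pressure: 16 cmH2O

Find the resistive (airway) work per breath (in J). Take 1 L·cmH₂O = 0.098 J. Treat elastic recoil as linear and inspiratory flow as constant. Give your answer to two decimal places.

0.27

With constant inspiratory flow the resistive pressure is constant at PIP − Pplat = 21 − 16 = 5.0 cmH2O, so resistive work = 5.0 × 0.555 = 2.775 L·cmH2O.
× 0.098 J/(L·cmH2O) → 0.272 J.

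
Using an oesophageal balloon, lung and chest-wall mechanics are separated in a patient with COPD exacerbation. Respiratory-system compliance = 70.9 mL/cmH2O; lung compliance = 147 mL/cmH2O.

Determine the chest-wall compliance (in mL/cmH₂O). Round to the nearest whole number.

1/Ccw = 1/Crs − 1/CL.
1/Ccw = 1/70.9 − 1/147 = 0.007302.
Ccw = 136.95 mL/cmH2O.

137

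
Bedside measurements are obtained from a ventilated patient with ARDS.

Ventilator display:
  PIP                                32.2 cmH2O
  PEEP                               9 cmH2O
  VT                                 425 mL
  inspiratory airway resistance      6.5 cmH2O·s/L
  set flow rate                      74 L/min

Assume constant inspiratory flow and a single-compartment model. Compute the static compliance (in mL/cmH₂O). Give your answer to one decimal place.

Flow: 74 L/min ÷ 60 = 1.2333 L/s.
Equation of motion (constant flow): PIP = Vt/C + R·V̇ + PEEP.
Vt/C = PIP − R·V̇ − PEEP = 32.2 − 6.5×1.2333 − 9 = 32.2 − 8.016 − 9 = 15.184 cmH2O.
C = Vt / 15.184 = 425 / 15.184 = 27.99 mL/cmH2O.

28.0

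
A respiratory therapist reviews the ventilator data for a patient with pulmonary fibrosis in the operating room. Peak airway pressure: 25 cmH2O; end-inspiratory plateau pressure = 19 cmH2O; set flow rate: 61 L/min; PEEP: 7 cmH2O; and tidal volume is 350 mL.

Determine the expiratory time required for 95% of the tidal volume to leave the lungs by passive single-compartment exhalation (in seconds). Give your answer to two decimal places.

Flow: 61 L/min ÷ 60 = 1.0167 L/s.
R = (PIP − Pplat)/V̇ = (25 − 19) / 1.0167 = 6.0/1.0167 = 5.901 cmH2O·s/L.
C = Vt/(Pplat − PEEP) = 350.0 / (19 − 7) = 350.0/12.0 = 29.167 mL/cmH2O.
τ = R × C = 5.901 × 0.02917 L/cmH2O = 0.1721 s.
t = −τ·ln(1 − 0.95) = −0.1721·ln(0.05) = 0.5156 s.

0.52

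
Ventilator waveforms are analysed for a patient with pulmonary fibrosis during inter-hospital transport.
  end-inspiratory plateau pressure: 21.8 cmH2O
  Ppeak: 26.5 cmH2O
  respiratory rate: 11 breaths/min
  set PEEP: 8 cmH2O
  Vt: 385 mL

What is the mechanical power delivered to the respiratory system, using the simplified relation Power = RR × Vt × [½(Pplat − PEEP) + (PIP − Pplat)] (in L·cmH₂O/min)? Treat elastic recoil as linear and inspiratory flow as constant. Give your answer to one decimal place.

Per-breath work = Vt × [½(Pplat−PEEP) + (PIP−Pplat)] = 0.385 × [0.5×13.8 + 4.7] = 0.385 × 11.6 = 4.466 L·cmH2O.
Power = 11 × 4.466 = 49.126 L·cmH2O/min.

49.1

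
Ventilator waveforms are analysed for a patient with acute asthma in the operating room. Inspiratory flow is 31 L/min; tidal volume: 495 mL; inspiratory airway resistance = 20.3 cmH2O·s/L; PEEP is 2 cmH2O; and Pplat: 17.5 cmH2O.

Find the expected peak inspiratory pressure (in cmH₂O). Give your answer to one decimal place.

Flow: 31 L/min ÷ 60 = 0.5167 L/s.
PIP = Pplat + Raw × flow = 17.5 + 20.3 × 0.5167 = 17.5 + 10.489 = 27.989 cmH2O.

28.0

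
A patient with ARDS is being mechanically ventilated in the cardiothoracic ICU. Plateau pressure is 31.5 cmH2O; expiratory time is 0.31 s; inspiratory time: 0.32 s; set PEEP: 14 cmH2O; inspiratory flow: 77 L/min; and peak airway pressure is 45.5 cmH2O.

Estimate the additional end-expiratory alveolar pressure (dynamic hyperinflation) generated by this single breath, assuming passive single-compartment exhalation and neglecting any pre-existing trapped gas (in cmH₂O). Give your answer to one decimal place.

Flow: 77 L/min ÷ 60 = 1.2833 L/s.
Vt = flow × Ti = 1.2833 L/s × 0.32 s × 1000 mL/L = 410.66 mL.
R = (PIP − Pplat)/V̇ = (45.5 − 31.5) / 1.2833 = 14.0/1.2833 = 10.909 cmH2O·s/L.
C = Vt/(Pplat − PEEP) = 410.66 / (31.5 − 14) = 410.66/17.5 = 23.466 mL/cmH2O.
τ = R × C = 10.909 × 0.02347 L/cmH2O = 0.256 s.
Fraction remaining = e^(−Te/τ) = e^(−0.31/0.256) = 0.2979; trapped volume = 410.66 × 0.2979 = 122.34 mL.
Additional alveolar pressure from trapping ≈ V_trapped / C = 122.34 / 23.466 = 5.214 cmH2O.

5.2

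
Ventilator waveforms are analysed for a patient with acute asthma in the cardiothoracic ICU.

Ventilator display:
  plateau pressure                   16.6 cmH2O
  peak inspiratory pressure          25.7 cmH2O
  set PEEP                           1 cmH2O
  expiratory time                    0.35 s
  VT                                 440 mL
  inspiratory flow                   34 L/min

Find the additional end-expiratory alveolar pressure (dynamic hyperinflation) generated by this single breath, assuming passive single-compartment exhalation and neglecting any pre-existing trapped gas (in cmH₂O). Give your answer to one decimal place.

7.2

Flow: 34 L/min ÷ 60 = 0.5667 L/s.
R = (PIP − Pplat)/V̇ = (25.7 − 16.6) / 0.5667 = 9.1/0.5667 = 16.058 cmH2O·s/L.
C = Vt/(Pplat − PEEP) = 440.0 / (16.6 − 1) = 440.0/15.6 = 28.205 mL/cmH2O.
τ = R × C = 16.058 × 0.02821 L/cmH2O = 0.453 s.
Fraction remaining = e^(−Te/τ) = e^(−0.35/0.453) = 0.4618; trapped volume = 440.0 × 0.4618 = 203.19 mL.
Additional alveolar pressure from trapping ≈ V_trapped / C = 203.19 / 28.205 = 7.204 cmH2O.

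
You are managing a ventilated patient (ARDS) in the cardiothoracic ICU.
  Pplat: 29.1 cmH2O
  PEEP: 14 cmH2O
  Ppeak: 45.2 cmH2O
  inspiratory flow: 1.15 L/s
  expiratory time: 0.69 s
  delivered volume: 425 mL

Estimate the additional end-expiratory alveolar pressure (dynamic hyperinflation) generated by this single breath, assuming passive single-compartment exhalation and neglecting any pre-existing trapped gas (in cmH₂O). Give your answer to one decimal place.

R = (PIP − Pplat)/V̇ = (45.2 − 29.1) / 1.15 = 16.1/1.15 = 14.0 cmH2O·s/L.
C = Vt/(Pplat − PEEP) = 425.0 / (29.1 − 14) = 425.0/15.1 = 28.146 mL/cmH2O.
τ = R × C = 14.0 × 0.02815 L/cmH2O = 0.3941 s.
Fraction remaining = e^(−Te/τ) = e^(−0.69/0.3941) = 0.1736; trapped volume = 425.0 × 0.1736 = 73.78 mL.
Additional alveolar pressure from trapping ≈ V_trapped / C = 73.78 / 28.146 = 2.621 cmH2O.

2.6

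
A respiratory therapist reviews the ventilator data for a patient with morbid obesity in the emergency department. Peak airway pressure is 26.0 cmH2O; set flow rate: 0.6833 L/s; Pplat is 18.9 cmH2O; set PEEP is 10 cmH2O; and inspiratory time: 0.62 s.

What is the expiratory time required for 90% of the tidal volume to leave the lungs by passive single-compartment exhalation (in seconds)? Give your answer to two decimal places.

1.14

Vt = flow × Ti = 0.6833 L/s × 0.62 s × 1000 mL/L = 423.65 mL.
R = (PIP − Pplat)/V̇ = (26.0 − 18.9) / 0.6833 = 7.1/0.6833 = 10.391 cmH2O·s/L.
C = Vt/(Pplat − PEEP) = 423.65 / (18.9 − 10) = 423.65/8.9 = 47.601 mL/cmH2O.
τ = R × C = 10.391 × 0.0476 L/cmH2O = 0.4946 s.
t = −τ·ln(1 − 0.90) = −0.4946·ln(0.1) = 1.139 s.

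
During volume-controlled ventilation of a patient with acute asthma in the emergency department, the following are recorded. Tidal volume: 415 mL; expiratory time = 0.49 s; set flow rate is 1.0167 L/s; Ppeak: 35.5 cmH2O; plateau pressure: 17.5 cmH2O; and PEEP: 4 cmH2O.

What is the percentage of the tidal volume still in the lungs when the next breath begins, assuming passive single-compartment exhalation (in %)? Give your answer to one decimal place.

40.6

R = (PIP − Pplat)/V̇ = (35.5 − 17.5) / 1.0167 = 18.0/1.0167 = 17.704 cmH2O·s/L.
C = Vt/(Pplat − PEEP) = 415.0 / (17.5 − 4) = 415.0/13.5 = 30.741 mL/cmH2O.
τ = R × C = 17.704 × 0.03074 L/cmH2O = 0.5442 s.
Fraction remaining at end-expiration = e^(−Te/τ) = e^(−0.49/0.5442) = 0.4064 → 40.64%.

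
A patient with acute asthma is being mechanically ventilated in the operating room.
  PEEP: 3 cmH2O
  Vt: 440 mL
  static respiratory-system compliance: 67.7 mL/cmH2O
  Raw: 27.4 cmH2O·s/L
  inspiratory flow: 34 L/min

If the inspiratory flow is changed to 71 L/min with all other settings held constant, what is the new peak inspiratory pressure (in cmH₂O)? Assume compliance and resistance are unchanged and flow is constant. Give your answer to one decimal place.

41.9

Flow: 34 L/min ÷ 60 = 0.5667 L/s.
New flow: 71 L/min ÷ 60 = 1.1833 L/s.
PIP = Vt/C + R·V̇ + PEEP (constant-flow equation of motion).
Only the resistive term changes: ΔPIP = R × ΔV̇ = 27.4 × (1.1833 − 0.5667) = 27.4 × 0.6166 = 16.895 cmH2O.
Original PIP = 440/67.7 + 27.4×0.5667 + 3 = 25.027 cmH2O; new PIP = 25.027 + (16.895) = 41.922 cmH2O.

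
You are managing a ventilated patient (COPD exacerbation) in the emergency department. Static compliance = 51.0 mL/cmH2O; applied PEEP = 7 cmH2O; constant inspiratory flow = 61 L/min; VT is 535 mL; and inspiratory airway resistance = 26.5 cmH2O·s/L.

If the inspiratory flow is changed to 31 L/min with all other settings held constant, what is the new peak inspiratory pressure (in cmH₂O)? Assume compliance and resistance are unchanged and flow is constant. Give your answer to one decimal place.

31.2

Flow: 61 L/min ÷ 60 = 1.0167 L/s.
New flow: 31 L/min ÷ 60 = 0.5167 L/s.
PIP = Vt/C + R·V̇ + PEEP (constant-flow equation of motion).
Only the resistive term changes: ΔPIP = R × ΔV̇ = 26.5 × (0.5167 − 1.0167) = 26.5 × -0.5 = -13.25 cmH2O.
Original PIP = 535/51.0 + 26.5×1.0167 + 7 = 44.433 cmH2O; new PIP = 44.433 + (-13.25) = 31.183 cmH2O.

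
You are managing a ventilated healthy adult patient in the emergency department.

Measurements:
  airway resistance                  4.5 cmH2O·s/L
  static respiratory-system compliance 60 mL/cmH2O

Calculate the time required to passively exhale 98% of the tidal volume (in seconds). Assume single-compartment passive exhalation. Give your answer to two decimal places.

1.06

τ = R × C = 4.5 × 60 mL/cmH2O = 4.5 × 0.060 L/cmH2O = 0.27 s.
Exhaled fraction f = 1 − e^(−t/τ) → t = −τ·ln(1 − f) = −0.27·ln(0.02) = 1.056 s.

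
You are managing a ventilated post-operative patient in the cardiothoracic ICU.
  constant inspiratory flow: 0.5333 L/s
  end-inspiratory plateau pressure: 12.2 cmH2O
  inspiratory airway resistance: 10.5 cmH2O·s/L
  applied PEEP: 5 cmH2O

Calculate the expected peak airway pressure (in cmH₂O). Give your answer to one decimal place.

17.8

PIP = Pplat + Raw × flow = 12.2 + 10.5 × 0.5333 = 12.2 + 5.6 = 17.8 cmH2O.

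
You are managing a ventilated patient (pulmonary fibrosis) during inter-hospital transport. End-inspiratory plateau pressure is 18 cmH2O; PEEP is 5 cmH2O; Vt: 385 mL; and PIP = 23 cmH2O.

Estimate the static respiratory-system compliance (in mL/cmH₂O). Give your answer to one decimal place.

Cstat = Vt / (Pplat − PEEP) = 385 / (18 − 5) = 385 / 13.0 = 29.615 mL/cmH2O.

29.6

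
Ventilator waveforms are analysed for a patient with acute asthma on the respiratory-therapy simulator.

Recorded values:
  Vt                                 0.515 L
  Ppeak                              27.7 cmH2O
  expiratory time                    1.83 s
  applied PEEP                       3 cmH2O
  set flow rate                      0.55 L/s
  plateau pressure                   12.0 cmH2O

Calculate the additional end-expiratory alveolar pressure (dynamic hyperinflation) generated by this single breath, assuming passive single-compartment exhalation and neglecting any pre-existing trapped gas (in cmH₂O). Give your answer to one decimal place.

R = (PIP − Pplat)/V̇ = (27.7 − 12.0) / 0.55 = 15.7/0.55 = 28.545 cmH2O·s/L.
C = Vt/(Pplat − PEEP) = 515.0 / (12.0 − 3) = 515.0/9.0 = 57.222 mL/cmH2O.
τ = R × C = 28.545 × 0.05722 L/cmH2O = 1.633 s.
Fraction remaining = e^(−Te/τ) = e^(−1.83/1.633) = 0.3261; trapped volume = 515.0 × 0.3261 = 167.94 mL.
Additional alveolar pressure from trapping ≈ V_trapped / C = 167.94 / 57.222 = 2.935 cmH2O.

2.9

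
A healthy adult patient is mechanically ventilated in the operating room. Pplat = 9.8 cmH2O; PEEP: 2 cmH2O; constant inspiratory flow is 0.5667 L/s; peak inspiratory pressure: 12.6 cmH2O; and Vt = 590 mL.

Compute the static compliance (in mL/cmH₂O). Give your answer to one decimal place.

Cstat = Vt / (Pplat − PEEP) = 590 / (9.8 − 2) = 590 / 7.8 = 75.641 mL/cmH2O.

75.6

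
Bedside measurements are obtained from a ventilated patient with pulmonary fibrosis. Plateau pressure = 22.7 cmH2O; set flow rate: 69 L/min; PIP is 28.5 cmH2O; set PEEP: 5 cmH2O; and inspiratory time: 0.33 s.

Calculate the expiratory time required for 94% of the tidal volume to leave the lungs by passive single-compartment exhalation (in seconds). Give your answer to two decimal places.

0.30

Flow: 69 L/min ÷ 60 = 1.15 L/s.
Vt = flow × Ti = 1.15 L/s × 0.33 s × 1000 mL/L = 379.5 mL.
R = (PIP − Pplat)/V̇ = (28.5 − 22.7) / 1.15 = 5.8/1.15 = 5.043 cmH2O·s/L.
C = Vt/(Pplat − PEEP) = 379.5 / (22.7 − 5) = 379.5/17.7 = 21.441 mL/cmH2O.
τ = R × C = 5.043 × 0.02144 L/cmH2O = 0.1081 s.
t = −τ·ln(1 − 0.94) = −0.1081·ln(0.06) = 0.3041 s.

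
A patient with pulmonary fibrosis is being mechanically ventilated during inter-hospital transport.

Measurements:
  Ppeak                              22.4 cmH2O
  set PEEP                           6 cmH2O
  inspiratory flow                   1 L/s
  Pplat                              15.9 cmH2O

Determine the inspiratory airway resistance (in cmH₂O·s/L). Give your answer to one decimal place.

Raw = (PIP − Pplat) / flow = (22.4 − 15.9) / 1 = 6.5 / 1 = 6.5 cmH2O·s/L.

6.5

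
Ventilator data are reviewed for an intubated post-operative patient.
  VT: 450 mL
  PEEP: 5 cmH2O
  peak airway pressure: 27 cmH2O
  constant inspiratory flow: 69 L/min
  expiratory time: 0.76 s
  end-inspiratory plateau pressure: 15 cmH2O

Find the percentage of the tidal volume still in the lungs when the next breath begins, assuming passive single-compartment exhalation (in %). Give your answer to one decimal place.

Flow: 69 L/min ÷ 60 = 1.15 L/s.
R = (PIP − Pplat)/V̇ = (27 − 15) / 1.15 = 12.0/1.15 = 10.435 cmH2O·s/L.
C = Vt/(Pplat − PEEP) = 450.0 / (15 − 5) = 450.0/10.0 = 45.0 mL/cmH2O.
τ = R × C = 10.435 × 0.045 L/cmH2O = 0.4696 s.
Fraction remaining at end-expiration = e^(−Te/τ) = e^(−0.76/0.4696) = 0.1982 → 19.82%.

19.8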